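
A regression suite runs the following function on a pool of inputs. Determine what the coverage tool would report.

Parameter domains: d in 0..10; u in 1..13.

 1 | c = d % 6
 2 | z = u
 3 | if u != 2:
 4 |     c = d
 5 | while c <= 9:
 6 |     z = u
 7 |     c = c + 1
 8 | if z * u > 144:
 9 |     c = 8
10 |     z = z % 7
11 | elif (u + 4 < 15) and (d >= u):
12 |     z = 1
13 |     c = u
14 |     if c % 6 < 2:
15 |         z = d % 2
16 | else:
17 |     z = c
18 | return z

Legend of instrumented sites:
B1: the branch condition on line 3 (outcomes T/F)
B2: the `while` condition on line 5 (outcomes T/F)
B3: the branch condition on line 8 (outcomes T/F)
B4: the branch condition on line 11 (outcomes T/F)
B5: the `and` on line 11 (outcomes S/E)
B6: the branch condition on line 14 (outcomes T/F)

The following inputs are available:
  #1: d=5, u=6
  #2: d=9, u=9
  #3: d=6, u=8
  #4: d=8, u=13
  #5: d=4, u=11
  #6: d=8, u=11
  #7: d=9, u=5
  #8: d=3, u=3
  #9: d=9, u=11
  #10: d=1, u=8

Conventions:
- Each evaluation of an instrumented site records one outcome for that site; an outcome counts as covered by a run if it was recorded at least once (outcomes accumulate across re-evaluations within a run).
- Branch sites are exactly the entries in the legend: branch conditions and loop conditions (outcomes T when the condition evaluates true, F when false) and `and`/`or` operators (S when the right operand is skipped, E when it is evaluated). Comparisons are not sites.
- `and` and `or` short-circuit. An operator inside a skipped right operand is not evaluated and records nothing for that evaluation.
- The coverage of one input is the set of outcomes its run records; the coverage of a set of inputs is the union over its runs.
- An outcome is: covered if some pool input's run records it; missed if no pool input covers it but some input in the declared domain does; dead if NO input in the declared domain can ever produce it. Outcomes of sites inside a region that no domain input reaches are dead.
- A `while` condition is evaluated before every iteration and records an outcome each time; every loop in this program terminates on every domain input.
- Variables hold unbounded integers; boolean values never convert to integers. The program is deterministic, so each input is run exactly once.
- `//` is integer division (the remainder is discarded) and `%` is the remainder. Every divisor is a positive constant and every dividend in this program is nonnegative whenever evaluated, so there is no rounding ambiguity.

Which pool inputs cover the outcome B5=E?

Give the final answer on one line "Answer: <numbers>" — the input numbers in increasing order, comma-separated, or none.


input #1 (d=5, u=6): produces B5=E
input #2 (d=9, u=9): produces B5=E
input #3 (d=6, u=8): produces B5=E
input #4 (d=8, u=13): does not produce B5=E
input #5 (d=4, u=11): does not produce B5=E
input #6 (d=8, u=11): does not produce B5=E
input #7 (d=9, u=5): produces B5=E
input #8 (d=3, u=3): produces B5=E
input #9 (d=9, u=11): does not produce B5=E
input #10 (d=1, u=8): produces B5=E
Answer: 1, 2, 3, 7, 8, 10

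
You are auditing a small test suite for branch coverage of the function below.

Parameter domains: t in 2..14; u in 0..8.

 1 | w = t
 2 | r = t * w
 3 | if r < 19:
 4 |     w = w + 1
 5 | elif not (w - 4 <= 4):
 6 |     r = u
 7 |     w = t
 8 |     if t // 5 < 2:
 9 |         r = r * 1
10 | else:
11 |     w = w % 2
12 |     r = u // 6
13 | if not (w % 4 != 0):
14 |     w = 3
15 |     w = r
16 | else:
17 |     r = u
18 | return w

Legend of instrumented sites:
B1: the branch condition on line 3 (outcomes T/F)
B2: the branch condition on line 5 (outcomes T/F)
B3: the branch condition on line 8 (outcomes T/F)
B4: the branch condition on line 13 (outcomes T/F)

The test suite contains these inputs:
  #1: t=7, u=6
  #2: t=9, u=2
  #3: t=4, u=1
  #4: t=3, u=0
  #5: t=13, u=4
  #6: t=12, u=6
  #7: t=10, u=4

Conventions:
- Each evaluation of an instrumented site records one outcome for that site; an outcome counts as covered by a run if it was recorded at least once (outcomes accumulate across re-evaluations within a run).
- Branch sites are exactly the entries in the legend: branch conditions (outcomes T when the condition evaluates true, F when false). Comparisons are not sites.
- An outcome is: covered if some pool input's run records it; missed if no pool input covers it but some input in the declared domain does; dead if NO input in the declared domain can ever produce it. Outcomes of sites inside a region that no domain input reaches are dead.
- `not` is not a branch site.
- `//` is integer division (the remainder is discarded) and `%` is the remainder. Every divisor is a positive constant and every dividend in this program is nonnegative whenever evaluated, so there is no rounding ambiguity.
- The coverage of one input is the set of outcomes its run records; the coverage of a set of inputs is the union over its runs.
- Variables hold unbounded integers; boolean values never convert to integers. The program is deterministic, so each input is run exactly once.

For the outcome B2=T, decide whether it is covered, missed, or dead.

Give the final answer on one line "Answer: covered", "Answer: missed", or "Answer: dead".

B2=T is recorded by pool input(s) 2, 5, 6, 7 -> covered

Answer: covered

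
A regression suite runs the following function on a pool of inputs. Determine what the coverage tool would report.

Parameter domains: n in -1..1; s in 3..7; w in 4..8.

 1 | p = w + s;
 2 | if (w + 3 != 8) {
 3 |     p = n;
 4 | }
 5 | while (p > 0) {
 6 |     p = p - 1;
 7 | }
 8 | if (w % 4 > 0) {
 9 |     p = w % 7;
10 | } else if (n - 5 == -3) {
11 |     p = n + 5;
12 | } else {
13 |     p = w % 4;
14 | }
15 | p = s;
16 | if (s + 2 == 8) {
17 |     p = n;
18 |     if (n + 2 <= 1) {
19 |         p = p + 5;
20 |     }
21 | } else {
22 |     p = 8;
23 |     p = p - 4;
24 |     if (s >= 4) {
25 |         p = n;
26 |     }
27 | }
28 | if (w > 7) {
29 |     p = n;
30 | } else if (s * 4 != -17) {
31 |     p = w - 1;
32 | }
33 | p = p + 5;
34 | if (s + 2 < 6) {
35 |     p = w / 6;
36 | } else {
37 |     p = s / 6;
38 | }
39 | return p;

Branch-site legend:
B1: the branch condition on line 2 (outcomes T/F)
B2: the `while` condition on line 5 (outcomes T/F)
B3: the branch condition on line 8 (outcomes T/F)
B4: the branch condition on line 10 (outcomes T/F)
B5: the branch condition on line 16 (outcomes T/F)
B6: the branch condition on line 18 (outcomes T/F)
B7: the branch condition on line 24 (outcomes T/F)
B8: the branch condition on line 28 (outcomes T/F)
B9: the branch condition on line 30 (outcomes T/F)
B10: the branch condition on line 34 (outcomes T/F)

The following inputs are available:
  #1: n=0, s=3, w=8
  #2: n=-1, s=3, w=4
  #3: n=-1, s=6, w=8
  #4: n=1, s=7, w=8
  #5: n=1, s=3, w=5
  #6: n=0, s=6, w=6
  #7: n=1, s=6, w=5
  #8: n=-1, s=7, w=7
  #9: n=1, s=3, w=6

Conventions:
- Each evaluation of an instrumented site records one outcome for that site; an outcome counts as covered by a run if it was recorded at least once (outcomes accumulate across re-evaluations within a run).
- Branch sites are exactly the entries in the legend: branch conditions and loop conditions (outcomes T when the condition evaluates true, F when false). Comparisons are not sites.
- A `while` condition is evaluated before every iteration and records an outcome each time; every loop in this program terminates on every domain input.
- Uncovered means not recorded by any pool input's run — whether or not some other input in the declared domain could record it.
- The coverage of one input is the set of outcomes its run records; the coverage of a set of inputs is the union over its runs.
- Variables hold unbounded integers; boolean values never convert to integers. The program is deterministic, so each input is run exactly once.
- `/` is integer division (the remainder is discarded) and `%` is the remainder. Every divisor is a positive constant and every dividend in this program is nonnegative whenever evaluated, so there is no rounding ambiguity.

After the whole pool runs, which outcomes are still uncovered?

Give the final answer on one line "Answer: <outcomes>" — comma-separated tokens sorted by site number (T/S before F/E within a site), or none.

#1 (n=0, s=3, w=8) -> B1->T, B2->F, B3->F, B4->F, B5->F, B7->F, B8->T, B10->T; covered: B1=T, B2=F, B3=F, B4=F, B5=F, B7=F, B8=T, B10=T
#2 (n=-1, s=3, w=4) -> B1->T, B2->F, B3->F, B4->F, B5->F, B7->F, B8->F, B9->T, B10->T; covered: B1=T, B2=F, B3=F, B4=F, B5=F, B7=F, B8=F, B9=T, B10=T
#3 (n=-1, s=6, w=8) -> B1->T, B2->F, B3->F, B4->F, B5->T, B6->T, B8->T, B10->F; covered: B1=T, B2=F, B3=F, B4=F, B5=T, B6=T, B8=T, B10=F
#4 (n=1, s=7, w=8) -> B1->T, B2->T, B2->F, B3->F, B4->F, B5->F, B7->T, B8->T, B10->F; covered: B1=T, B2=T, B2=F, B3=F, B4=F, B5=F, B7=T, B8=T, B10=F
#5 (n=1, s=3, w=5) -> B1->F, B2->T, B2->T, B2->T, B2->T, B2->T, B2->T, B2->T, B2->T, B2->F, B3->T, B5->F, B7->F, B8->F, ...; covered: B1=F, B2=T, B2=F, B3=T, B5=F, B7=F, B8=F, B9=T, B10=T
#6 (n=0, s=6, w=6) -> B1->T, B2->F, B3->T, B5->T, B6->F, B8->F, B9->T, B10->F; covered: B1=T, B2=F, B3=T, B5=T, B6=F, B8=F, B9=T, B10=F
#7 (n=1, s=6, w=5) -> B1->F, B2->T, B2->T, B2->T, B2->T, B2->T, B2->T, B2->T, B2->T, B2->T, B2->T, B2->T, B2->F, B3->T, ...; covered: B1=F, B2=T, B2=F, B3=T, B5=T, B6=F, B8=F, B9=T, B10=F
#8 (n=-1, s=7, w=7) -> B1->T, B2->F, B3->T, B5->F, B7->T, B8->F, B9->T, B10->F; covered: B1=T, B2=F, B3=T, B5=F, B7=T, B8=F, B9=T, B10=F
#9 (n=1, s=3, w=6) -> B1->T, B2->T, B2->F, B3->T, B5->F, B7->F, B8->F, B9->T, B10->T; covered: B1=T, B2=T, B2=F, B3=T, B5=F, B7=F, B8=F, B9=T, B10=T
union over the pool: B1=T, B1=F, B2=T, B2=F, B3=T, B3=F, B4=F, B5=T, B5=F, B6=T, B6=F, B7=T, B7=F, B8=T, B8=F, B9=T, B10=T, B10=F
uncovered (2 of 20): B4=T, B9=F

Answer: B4=T, B9=F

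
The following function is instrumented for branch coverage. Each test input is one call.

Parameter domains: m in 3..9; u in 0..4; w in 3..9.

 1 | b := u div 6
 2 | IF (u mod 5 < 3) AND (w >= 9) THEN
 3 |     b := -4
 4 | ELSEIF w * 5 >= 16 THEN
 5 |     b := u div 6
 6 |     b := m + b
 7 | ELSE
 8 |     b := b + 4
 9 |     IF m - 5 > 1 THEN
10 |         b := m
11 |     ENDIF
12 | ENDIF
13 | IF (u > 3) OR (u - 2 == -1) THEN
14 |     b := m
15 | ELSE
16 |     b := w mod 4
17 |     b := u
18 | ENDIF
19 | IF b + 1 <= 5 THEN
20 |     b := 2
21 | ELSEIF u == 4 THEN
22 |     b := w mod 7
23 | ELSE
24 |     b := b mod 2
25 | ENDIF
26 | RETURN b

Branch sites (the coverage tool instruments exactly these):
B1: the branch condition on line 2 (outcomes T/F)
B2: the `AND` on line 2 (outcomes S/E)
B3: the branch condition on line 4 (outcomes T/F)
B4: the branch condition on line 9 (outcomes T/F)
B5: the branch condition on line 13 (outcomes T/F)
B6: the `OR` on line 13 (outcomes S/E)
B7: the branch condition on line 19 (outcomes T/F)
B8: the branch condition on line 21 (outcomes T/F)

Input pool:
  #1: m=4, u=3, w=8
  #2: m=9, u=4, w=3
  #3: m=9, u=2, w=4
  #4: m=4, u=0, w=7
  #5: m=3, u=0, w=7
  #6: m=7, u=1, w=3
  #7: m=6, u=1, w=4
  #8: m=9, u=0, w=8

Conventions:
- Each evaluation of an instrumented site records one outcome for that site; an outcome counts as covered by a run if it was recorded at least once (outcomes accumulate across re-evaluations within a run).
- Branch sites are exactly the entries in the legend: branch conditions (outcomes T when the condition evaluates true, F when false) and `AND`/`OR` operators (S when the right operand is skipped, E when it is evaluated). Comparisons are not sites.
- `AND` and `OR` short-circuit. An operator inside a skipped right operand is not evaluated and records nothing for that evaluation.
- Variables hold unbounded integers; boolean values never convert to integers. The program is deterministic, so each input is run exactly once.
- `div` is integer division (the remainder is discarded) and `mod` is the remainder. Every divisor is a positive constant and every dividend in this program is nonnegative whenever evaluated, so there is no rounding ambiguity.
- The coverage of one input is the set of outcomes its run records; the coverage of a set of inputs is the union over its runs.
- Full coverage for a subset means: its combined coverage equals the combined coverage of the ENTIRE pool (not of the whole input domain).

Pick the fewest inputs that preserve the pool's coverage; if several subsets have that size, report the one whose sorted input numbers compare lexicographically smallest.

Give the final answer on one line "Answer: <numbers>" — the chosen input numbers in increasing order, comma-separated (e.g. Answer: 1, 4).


run #1 (m=4, u=3, w=8) runs B2->S, B1->F, B3->T, B6->E, B5->F, B7->T; records B1=F, B2=S, B3=T, B5=F, B6=E, B7=T
run #2 (m=9, u=4, w=3) runs B2->S, B1->F, B3->F, B4->T, B6->S, B5->T, B7->F, B8->T; records B1=F, B2=S, B3=F, B4=T, B5=T, B6=S, B7=F, B8=T
run #3 (m=9, u=2, w=4) runs B2->E, B1->F, B3->T, B6->E, B5->F, B7->T; records B1=F, B2=E, B3=T, B5=F, B6=E, B7=T
run #4 (m=4, u=0, w=7) runs B2->E, B1->F, B3->T, B6->E, B5->F, B7->T; records B1=F, B2=E, B3=T, B5=F, B6=E, B7=T
run #5 (m=3, u=0, w=7) runs B2->E, B1->F, B3->T, B6->E, B5->F, B7->T; records B1=F, B2=E, B3=T, B5=F, B6=E, B7=T
run #6 (m=7, u=1, w=3) runs B2->E, B1->F, B3->F, B4->T, B6->E, B5->T, B7->F, B8->F; records B1=F, B2=E, B3=F, B4=T, B5=T, B6=E, B7=F, B8=F
run #7 (m=6, u=1, w=4) runs B2->E, B1->F, B3->T, B6->E, B5->T, B7->F, B8->F; records B1=F, B2=E, B3=T, B5=T, B6=E, B7=F, B8=F
run #8 (m=9, u=0, w=8) runs B2->E, B1->F, B3->T, B6->E, B5->F, B7->T; records B1=F, B2=E, B3=T, B5=F, B6=E, B7=T
union over all inputs: B1=F, B2=S, B2=E, B3=T, B3=F, B4=T, B5=T, B5=F, B6=S, B6=E, B7=T, B7=F, B8=T, B8=F (14 outcomes)
no size-1 subset reaches all 14 outcomes (best union: 8/14)
no size-2 subset reaches all 14 outcomes (best union: 13/14)
the canonical winner is {1, 2, 6}: size 3, full 14-outcome coverage, earliest index list among size-3 covers
Answer: 1, 2, 6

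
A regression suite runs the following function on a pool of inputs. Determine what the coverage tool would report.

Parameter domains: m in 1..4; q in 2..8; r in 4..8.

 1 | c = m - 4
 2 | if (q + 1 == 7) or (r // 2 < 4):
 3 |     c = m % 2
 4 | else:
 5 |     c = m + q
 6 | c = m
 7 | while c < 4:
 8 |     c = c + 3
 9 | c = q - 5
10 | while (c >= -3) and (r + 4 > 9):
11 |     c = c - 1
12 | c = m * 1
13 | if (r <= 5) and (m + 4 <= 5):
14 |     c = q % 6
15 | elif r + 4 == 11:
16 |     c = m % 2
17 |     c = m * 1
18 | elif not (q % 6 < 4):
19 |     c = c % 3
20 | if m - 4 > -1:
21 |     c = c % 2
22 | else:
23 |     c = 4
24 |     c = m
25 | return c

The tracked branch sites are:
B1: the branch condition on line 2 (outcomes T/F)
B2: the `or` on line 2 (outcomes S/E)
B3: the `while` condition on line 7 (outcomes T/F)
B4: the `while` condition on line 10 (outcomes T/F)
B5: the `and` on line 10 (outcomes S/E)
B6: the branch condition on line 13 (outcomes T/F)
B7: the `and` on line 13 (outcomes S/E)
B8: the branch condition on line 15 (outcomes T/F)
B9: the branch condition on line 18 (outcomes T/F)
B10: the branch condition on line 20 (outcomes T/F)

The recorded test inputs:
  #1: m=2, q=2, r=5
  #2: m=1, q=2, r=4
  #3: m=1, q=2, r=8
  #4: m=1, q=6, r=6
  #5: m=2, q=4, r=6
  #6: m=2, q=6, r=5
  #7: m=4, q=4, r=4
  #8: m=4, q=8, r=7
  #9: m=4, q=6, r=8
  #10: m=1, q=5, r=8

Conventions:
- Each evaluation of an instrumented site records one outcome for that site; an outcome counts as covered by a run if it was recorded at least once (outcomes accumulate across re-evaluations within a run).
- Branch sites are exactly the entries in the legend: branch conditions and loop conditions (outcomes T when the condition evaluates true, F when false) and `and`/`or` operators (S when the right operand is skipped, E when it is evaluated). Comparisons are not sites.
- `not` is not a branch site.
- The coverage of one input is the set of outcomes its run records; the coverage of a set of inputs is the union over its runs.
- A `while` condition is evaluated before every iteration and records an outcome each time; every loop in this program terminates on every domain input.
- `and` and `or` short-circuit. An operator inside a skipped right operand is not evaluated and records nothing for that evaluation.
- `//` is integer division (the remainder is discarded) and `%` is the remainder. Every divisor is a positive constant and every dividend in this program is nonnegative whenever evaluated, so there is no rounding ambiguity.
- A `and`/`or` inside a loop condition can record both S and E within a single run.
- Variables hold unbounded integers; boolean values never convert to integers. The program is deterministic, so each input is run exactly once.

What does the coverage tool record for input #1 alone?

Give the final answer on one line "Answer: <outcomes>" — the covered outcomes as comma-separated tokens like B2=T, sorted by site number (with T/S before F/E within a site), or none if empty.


Simulating input #1 (m=2, q=2, r=5) step by step:
  B2->E, B1->T, B3->T, B3->F, B5->E, B4->F, B7->E, B6->F, B8->F, B9->F
  B10->F
deduplicating events, the covered set is: B1=T, B2=E, B3=T, B3=F, B4=F, B5=E, B6=F, B7=E, B8=F, B9=F, B10=F
Answer: B1=T, B2=E, B3=T, B3=F, B4=F, B5=E, B6=F, B7=E, B8=F, B9=F, B10=F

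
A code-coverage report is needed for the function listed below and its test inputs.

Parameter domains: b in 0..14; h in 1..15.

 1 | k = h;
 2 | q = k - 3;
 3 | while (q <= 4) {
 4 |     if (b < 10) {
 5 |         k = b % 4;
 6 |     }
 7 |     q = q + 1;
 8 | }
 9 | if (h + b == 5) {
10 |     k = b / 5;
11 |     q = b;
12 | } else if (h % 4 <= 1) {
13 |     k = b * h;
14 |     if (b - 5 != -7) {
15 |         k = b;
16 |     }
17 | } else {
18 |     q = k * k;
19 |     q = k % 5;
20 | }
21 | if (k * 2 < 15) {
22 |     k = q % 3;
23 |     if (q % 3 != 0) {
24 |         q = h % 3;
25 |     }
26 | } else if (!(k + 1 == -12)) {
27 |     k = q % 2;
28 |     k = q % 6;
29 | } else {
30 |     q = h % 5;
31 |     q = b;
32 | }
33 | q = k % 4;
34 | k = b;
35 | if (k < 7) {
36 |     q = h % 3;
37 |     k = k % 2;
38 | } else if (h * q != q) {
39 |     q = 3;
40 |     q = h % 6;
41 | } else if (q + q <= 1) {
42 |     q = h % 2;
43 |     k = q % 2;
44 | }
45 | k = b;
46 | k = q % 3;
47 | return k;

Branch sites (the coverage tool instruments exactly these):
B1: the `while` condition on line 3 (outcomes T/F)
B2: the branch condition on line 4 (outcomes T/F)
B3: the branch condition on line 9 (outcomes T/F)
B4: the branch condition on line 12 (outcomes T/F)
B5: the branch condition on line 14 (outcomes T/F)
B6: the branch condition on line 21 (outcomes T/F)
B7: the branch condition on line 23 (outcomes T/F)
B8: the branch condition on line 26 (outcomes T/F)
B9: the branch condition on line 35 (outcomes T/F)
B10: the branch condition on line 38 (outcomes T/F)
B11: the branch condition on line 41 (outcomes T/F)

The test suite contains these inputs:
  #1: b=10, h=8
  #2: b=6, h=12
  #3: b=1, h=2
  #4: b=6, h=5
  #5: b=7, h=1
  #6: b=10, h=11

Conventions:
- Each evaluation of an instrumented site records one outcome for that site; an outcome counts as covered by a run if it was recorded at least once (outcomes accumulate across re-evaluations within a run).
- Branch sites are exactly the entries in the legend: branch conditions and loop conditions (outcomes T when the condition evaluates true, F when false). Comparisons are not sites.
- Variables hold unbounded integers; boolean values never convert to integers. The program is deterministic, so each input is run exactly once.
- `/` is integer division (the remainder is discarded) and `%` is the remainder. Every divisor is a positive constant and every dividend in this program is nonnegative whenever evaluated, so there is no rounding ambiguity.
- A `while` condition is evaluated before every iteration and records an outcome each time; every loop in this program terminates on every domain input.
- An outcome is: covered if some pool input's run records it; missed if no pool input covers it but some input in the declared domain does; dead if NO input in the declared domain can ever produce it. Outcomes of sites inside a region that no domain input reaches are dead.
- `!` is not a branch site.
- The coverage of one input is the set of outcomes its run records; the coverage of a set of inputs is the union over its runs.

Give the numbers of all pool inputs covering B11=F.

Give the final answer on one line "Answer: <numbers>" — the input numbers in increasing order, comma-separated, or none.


input #1 (b=10, h=8): does not record B11=F
input #2 (b=6, h=12): does not record B11=F
input #3 (b=1, h=2): does not record B11=F
input #4 (b=6, h=5): does not record B11=F
input #5 (b=7, h=1): records B11=F
input #6 (b=10, h=11): does not record B11=F
Answer: 5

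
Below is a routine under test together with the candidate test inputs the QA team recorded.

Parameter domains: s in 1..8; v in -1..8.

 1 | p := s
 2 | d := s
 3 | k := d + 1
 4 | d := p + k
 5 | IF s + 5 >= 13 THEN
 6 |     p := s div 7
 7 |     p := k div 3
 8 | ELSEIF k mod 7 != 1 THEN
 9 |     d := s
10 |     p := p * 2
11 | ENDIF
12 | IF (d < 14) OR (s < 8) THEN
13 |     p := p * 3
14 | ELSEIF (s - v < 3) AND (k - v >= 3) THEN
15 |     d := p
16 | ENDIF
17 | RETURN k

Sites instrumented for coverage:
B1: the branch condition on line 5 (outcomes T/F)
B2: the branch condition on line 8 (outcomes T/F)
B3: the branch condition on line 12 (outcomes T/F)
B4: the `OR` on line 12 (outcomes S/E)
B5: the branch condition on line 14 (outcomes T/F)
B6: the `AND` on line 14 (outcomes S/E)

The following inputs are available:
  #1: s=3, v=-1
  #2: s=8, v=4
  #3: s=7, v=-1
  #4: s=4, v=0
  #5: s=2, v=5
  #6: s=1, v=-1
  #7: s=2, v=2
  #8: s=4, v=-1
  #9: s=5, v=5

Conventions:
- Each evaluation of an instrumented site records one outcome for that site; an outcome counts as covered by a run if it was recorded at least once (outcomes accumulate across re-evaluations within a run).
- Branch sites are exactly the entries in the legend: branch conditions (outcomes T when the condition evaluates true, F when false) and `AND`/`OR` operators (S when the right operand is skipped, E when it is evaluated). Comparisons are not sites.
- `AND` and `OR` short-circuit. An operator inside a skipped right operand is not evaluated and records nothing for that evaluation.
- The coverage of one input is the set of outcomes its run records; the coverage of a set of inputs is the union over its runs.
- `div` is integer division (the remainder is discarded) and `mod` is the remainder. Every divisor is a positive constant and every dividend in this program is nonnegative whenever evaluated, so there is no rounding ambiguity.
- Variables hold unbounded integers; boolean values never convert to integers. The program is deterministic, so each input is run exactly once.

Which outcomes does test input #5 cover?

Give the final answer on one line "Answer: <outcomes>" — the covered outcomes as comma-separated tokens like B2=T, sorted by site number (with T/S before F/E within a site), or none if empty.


Running input #5 (s=2, v=5), event by event:
  B1->F, B2->T, B4->S, B3->T
as a set, this run covers: B1=F, B2=T, B3=T, B4=S
Answer: B1=F, B2=T, B3=T, B4=S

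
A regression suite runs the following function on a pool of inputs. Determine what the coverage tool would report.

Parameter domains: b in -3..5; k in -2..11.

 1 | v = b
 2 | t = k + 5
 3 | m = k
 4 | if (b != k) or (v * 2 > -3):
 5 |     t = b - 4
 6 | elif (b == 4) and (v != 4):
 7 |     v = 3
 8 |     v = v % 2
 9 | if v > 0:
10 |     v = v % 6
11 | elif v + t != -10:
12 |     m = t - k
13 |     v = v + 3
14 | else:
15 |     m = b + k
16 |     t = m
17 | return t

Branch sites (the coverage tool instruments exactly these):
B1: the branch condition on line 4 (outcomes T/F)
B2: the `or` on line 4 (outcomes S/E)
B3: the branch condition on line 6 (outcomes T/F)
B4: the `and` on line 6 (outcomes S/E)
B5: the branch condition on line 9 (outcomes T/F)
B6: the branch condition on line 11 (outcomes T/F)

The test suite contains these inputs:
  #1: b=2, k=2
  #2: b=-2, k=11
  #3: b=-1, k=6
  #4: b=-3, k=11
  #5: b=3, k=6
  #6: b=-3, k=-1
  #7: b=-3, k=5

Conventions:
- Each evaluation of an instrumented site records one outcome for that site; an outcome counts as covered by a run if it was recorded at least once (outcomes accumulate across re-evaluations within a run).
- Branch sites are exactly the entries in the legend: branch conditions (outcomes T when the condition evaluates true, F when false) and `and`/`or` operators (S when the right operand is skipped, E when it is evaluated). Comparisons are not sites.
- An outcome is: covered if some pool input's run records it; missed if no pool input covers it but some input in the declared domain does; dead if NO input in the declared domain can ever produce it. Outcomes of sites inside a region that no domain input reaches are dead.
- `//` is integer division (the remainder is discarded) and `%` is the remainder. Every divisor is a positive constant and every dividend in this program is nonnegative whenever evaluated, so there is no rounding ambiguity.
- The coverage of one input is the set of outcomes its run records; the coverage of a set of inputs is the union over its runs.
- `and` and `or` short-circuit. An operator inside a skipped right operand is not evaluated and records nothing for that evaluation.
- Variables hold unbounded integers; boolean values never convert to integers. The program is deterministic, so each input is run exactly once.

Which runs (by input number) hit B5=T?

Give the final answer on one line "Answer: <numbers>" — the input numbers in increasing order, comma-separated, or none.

input #1 (b=2, k=2): produces B5=T
input #2 (b=-2, k=11): does not produce B5=T
input #3 (b=-1, k=6): does not produce B5=T
input #4 (b=-3, k=11): does not produce B5=T
input #5 (b=3, k=6): produces B5=T
input #6 (b=-3, k=-1): does not produce B5=T
input #7 (b=-3, k=5): does not produce B5=T

Answer: 1, 5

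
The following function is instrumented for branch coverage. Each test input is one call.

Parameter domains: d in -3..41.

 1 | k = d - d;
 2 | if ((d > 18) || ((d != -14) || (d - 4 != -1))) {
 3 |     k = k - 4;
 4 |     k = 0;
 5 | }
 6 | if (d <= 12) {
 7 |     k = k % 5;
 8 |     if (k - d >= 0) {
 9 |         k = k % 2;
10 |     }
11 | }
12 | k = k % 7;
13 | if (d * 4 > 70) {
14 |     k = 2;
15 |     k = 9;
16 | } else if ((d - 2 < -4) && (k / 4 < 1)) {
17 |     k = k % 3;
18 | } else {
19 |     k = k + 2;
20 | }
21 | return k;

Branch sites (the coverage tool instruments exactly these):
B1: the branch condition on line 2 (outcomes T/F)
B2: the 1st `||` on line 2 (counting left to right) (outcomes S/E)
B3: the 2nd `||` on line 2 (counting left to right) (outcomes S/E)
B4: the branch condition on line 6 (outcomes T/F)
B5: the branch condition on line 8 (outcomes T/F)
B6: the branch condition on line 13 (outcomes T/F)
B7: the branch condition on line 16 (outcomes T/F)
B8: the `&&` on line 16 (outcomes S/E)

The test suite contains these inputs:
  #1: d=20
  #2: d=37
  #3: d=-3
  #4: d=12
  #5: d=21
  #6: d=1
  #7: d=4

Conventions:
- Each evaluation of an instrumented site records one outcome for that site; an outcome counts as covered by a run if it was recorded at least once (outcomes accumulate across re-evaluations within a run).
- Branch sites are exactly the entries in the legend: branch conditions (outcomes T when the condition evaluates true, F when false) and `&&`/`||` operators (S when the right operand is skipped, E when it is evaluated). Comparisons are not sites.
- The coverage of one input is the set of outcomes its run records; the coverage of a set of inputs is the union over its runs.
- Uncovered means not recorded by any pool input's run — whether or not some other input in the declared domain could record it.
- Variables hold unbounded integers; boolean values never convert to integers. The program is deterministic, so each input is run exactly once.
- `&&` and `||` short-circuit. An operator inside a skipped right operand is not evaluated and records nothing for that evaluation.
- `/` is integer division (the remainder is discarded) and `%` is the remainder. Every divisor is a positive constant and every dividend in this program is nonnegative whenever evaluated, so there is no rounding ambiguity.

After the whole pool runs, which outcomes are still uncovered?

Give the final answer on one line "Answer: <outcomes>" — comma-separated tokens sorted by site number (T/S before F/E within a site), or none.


#1 (d=20) -> B2->S, B1->T, B4->F, B6->T; covered: B1=T, B2=S, B4=F, B6=T
#2 (d=37) -> B2->S, B1->T, B4->F, B6->T; covered: B1=T, B2=S, B4=F, B6=T
#3 (d=-3) -> B2->E, B3->S, B1->T, B4->T, B5->T, B6->F, B8->E, B7->T; covered: B1=T, B2=E, B3=S, B4=T, B5=T, B6=F, B7=T, B8=E
#4 (d=12) -> B2->E, B3->S, B1->T, B4->T, B5->F, B6->F, B8->S, B7->F; covered: B1=T, B2=E, B3=S, B4=T, B5=F, B6=F, B7=F, B8=S
#5 (d=21) -> B2->S, B1->T, B4->F, B6->T; covered: B1=T, B2=S, B4=F, B6=T
#6 (d=1) -> B2->E, B3->S, B1->T, B4->T, B5->F, B6->F, B8->S, B7->F; covered: B1=T, B2=E, B3=S, B4=T, B5=F, B6=F, B7=F, B8=S
#7 (d=4) -> B2->E, B3->S, B1->T, B4->T, B5->F, B6->F, B8->S, B7->F; covered: B1=T, B2=E, B3=S, B4=T, B5=F, B6=F, B7=F, B8=S
union over the pool: B1=T, B2=S, B2=E, B3=S, B4=T, B4=F, B5=T, B5=F, B6=T, B6=F, B7=T, B7=F, B8=S, B8=E
uncovered (2 of 16): B1=F, B3=E
Answer: B1=F, B3=E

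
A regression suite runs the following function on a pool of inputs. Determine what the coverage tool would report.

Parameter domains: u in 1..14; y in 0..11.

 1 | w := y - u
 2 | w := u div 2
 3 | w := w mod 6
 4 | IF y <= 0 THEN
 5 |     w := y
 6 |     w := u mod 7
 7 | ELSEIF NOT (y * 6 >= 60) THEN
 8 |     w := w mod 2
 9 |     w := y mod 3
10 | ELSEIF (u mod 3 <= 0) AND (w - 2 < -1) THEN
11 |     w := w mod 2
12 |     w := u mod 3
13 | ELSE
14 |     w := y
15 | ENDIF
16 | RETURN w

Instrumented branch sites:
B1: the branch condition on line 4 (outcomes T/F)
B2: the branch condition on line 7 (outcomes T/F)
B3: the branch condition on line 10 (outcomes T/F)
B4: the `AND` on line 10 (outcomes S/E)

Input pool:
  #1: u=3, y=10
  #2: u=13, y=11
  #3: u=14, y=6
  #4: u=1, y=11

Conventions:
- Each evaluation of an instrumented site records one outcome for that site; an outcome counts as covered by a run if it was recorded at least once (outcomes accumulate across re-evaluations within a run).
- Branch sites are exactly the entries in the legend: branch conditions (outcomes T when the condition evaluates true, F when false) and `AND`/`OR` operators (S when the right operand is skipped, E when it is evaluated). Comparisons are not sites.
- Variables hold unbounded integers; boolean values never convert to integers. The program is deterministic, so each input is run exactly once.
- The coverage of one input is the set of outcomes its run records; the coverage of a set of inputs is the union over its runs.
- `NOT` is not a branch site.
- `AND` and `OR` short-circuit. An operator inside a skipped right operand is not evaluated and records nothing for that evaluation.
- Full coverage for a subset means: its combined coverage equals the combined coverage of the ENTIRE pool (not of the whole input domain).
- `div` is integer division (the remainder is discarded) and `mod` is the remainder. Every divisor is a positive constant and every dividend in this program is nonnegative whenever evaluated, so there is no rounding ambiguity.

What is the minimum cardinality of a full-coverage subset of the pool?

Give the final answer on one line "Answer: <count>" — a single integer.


input #1 (u=3, y=10): events B1->F, B2->F, B4->E, B3->F; covers B1=F, B2=F, B3=F, B4=E
input #2 (u=13, y=11): events B1->F, B2->F, B4->S, B3->F; covers B1=F, B2=F, B3=F, B4=S
input #3 (u=14, y=6): events B1->F, B2->T; covers B1=F, B2=T
input #4 (u=1, y=11): events B1->F, B2->F, B4->S, B3->F; covers B1=F, B2=F, B3=F, B4=S
together the pool reaches 6 outcomes: B1=F, B2=T, B2=F, B3=F, B4=S, B4=E
checked all size-1 subsets: none covers 6 outcomes (max 4/6)
checked all size-2 subsets: none covers 6 outcomes (max 5/6)
inputs {1, 2, 3} (size 3) cover everything; no size-3 subset with a lexicographically smaller index list covers all 6
Answer: 3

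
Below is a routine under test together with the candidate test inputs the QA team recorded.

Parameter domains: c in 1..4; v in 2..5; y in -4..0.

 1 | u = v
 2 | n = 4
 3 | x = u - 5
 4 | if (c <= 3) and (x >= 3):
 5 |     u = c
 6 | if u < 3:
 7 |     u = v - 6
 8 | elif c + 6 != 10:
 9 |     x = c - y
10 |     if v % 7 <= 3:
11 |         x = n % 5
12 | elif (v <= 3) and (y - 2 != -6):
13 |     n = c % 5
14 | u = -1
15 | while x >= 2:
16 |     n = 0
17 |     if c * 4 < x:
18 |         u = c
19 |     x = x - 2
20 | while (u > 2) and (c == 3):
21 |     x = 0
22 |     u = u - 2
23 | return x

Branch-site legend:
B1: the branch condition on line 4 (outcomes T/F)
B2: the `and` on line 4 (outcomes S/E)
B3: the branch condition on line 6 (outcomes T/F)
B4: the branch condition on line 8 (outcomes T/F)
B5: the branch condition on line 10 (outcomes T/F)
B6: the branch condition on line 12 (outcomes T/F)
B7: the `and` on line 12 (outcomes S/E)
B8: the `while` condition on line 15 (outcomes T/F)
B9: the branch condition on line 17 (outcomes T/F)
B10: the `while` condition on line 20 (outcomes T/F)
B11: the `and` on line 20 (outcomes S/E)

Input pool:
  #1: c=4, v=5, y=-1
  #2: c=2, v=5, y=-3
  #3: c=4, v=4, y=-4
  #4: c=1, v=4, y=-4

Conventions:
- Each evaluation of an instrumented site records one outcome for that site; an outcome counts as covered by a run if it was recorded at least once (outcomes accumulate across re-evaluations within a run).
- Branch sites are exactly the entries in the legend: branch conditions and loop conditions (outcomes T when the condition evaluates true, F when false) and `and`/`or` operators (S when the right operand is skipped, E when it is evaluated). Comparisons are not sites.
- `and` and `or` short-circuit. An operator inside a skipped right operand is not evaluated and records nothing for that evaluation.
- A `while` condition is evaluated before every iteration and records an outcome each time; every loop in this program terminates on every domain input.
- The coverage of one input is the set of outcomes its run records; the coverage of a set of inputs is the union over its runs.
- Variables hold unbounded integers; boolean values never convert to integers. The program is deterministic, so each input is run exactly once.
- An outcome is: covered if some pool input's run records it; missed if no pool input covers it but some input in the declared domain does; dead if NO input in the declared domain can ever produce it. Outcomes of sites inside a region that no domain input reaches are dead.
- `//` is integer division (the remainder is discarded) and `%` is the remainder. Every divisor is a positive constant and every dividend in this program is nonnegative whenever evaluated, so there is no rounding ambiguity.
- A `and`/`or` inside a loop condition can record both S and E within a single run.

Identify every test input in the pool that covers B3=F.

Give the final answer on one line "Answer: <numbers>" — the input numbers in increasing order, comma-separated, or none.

input #1 (c=4, v=5, y=-1): produces B3=F
input #2 (c=2, v=5, y=-3): produces B3=F
input #3 (c=4, v=4, y=-4): produces B3=F
input #4 (c=1, v=4, y=-4): produces B3=F

Answer: 1, 2, 3, 4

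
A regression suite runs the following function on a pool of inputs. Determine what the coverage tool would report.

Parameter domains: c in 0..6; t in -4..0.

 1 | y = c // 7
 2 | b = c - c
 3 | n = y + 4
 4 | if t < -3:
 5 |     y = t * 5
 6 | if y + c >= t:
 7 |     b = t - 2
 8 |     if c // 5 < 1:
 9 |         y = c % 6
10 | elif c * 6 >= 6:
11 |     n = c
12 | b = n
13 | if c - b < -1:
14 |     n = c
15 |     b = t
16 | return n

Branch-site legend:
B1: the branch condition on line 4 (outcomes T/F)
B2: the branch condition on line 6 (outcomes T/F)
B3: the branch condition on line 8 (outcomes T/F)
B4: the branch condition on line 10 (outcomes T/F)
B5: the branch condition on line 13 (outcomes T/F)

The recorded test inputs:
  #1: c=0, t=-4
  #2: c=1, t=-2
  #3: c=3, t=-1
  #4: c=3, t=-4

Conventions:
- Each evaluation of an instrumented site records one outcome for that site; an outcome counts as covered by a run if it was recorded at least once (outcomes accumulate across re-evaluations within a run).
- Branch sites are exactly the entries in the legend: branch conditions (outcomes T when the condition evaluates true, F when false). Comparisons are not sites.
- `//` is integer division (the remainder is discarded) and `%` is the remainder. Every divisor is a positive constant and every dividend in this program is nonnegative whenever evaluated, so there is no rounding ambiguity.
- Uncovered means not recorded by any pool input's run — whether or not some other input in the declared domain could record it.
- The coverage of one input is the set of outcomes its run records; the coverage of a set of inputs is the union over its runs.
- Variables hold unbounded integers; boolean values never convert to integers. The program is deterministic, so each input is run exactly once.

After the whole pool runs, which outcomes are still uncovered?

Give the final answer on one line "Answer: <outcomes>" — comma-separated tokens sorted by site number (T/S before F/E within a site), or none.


run #1 (c=0, t=-4) runs B1->T, B2->F, B4->F, B5->T; records B1=T, B2=F, B4=F, B5=T
run #2 (c=1, t=-2) runs B1->F, B2->T, B3->T, B5->T; records B1=F, B2=T, B3=T, B5=T
run #3 (c=3, t=-1) runs B1->F, B2->T, B3->T, B5->F; records B1=F, B2=T, B3=T, B5=F
run #4 (c=3, t=-4) runs B1->T, B2->F, B4->T, B5->F; records B1=T, B2=F, B4=T, B5=F
union over the pool: B1=T, B1=F, B2=T, B2=F, B3=T, B4=T, B4=F, B5=T, B5=F
uncovered (1 of 10): B3=F
Answer: B3=F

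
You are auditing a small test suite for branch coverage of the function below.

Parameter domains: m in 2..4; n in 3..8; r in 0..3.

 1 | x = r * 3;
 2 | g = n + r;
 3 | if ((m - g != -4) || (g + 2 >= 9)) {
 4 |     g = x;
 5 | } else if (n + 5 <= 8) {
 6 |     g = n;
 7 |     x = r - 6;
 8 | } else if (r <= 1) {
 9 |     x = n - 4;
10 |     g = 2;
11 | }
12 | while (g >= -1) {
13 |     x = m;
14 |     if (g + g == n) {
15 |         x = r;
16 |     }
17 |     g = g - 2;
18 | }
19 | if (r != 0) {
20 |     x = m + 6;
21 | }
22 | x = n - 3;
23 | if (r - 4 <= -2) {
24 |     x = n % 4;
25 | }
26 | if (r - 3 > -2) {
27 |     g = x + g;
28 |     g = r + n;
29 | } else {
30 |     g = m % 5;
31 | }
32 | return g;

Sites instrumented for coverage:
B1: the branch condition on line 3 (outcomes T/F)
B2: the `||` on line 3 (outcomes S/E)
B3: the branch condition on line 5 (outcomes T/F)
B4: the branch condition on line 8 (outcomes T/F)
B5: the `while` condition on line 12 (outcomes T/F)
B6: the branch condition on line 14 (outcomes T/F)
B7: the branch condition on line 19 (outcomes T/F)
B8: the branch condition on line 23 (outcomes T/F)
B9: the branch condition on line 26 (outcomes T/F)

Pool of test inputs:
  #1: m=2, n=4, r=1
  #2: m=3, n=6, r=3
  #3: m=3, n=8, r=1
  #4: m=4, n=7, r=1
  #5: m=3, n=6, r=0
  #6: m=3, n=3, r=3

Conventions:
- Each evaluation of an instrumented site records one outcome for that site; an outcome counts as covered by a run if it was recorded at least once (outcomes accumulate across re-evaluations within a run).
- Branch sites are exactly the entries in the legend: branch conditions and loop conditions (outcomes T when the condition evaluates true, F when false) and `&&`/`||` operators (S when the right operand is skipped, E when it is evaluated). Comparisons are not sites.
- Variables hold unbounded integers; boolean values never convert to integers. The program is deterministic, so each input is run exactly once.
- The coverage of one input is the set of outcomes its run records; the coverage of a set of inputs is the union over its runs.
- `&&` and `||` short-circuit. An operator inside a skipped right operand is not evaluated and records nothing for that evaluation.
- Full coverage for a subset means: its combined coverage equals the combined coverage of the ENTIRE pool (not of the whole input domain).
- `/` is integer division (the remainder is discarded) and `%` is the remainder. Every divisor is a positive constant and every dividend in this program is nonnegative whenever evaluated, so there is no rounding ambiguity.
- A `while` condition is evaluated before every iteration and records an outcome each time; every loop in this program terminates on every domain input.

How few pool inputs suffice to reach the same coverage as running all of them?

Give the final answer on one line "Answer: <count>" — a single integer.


test 1 (m=2, n=4, r=1) fires B2->S, B1->T, B5->T, B6->F, B5->T, B6->F, B5->T, B6->F, B5->F, B7->T, B8->T, B9->F; hits B1=T, B2=S, B5=T, B5=F, B6=F, B7=T, B8=T, B9=F
test 2 (m=3, n=6, r=3) fires B2->S, B1->T, B5->T, B6->F, B5->T, B6->F, B5->T, B6->F, B5->T, B6->T, B5->T, B6->F, B5->T, B6->F, ...; hits B1=T, B2=S, B5=T, B5=F, B6=T, B6=F, B7=T, B8=F, B9=T
test 3 (m=3, n=8, r=1) fires B2->S, B1->T, B5->T, B6->F, B5->T, B6->F, B5->T, B6->F, B5->F, B7->T, B8->T, B9->F; hits B1=T, B2=S, B5=T, B5=F, B6=F, B7=T, B8=T, B9=F
test 4 (m=4, n=7, r=1) fires B2->E, B1->T, B5->T, B6->F, B5->T, B6->F, B5->T, B6->F, B5->F, B7->T, B8->T, B9->F; hits B1=T, B2=E, B5=T, B5=F, B6=F, B7=T, B8=T, B9=F
test 5 (m=3, n=6, r=0) fires B2->S, B1->T, B5->T, B6->F, B5->F, B7->F, B8->T, B9->F; hits B1=T, B2=S, B5=T, B5=F, B6=F, B7=F, B8=T, B9=F
test 6 (m=3, n=3, r=3) fires B2->S, B1->T, B5->T, B6->F, B5->T, B6->F, B5->T, B6->F, B5->T, B6->F, B5->T, B6->F, B5->T, B6->F, ...; hits B1=T, B2=S, B5=T, B5=F, B6=F, B7=T, B8=F, B9=T
together the pool reaches 13 outcomes: B1=T, B2=S, B2=E, B5=T, B5=F, B6=T, B6=F, B7=T, B7=F, B8=T, B8=F, B9=T, B9=F
no size-1 subset reaches all 13 outcomes (best union: 9/13)
no size-2 subset reaches all 13 outcomes (best union: 12/13)
the canonical winner is {2, 4, 5}: size 3, full 13-outcome coverage, earliest index list among size-3 covers
Answer: 3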